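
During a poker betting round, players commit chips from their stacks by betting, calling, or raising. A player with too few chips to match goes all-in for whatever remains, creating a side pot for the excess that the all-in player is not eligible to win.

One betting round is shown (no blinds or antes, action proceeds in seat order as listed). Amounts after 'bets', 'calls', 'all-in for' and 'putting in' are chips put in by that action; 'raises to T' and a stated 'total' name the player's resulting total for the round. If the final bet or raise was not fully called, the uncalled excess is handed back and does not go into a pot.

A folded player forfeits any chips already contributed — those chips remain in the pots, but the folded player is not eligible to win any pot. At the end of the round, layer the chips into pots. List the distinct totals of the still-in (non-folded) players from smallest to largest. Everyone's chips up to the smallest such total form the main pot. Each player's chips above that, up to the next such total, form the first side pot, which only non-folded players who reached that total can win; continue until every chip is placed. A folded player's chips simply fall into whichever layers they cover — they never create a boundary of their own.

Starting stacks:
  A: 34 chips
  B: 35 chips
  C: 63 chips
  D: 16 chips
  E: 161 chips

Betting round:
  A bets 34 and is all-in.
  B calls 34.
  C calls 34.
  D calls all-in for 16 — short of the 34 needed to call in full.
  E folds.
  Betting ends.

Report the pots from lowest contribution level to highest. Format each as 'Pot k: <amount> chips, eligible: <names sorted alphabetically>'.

Contributions: A=34, B=34, C=34, D=16
Folded: E
Pot levels (distinct totals of non-folded players): 16, 34
Layer 1-16: 16 each from A, B, C, D = 16*4 = 64 chips; eligible A, B, C, D
Layer 17-34: 18 each from A, B, C = 18*3 = 54 chips; eligible A, B, C

Pot 1: 64 chips, eligible: A, B, C, D
Pot 2: 54 chips, eligible: A, B, C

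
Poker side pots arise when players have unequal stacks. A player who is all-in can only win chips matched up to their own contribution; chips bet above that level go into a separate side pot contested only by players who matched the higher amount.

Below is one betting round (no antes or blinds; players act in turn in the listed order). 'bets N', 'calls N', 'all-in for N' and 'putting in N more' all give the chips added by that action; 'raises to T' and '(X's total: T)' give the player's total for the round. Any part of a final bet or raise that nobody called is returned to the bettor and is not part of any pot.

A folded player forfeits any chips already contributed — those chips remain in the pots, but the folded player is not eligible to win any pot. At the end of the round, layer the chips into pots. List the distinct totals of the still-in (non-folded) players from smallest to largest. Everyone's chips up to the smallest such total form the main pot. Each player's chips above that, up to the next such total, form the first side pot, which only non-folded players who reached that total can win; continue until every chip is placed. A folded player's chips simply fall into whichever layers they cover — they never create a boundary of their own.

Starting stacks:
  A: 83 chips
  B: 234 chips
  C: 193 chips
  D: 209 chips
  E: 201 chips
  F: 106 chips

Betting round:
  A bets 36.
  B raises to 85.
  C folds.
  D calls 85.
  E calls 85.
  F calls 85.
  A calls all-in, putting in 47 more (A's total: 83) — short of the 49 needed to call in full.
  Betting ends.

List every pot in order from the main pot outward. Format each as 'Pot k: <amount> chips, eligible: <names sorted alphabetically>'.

Contributions: A=83, B=85, D=85, E=85, F=85
Folded: C
Pot levels (distinct totals of non-folded players): 83, 85
Layer 1-83: 83 each from A, B, D, E, F = 83*5 = 415 chips; eligible A, B, D, E, F
Layer 84-85: 2 each from B, D, E, F = 2*4 = 8 chips; eligible B, D, E, F

Pot 1: 415 chips, eligible: A, B, D, E, F
Pot 2: 8 chips, eligible: B, D, E, F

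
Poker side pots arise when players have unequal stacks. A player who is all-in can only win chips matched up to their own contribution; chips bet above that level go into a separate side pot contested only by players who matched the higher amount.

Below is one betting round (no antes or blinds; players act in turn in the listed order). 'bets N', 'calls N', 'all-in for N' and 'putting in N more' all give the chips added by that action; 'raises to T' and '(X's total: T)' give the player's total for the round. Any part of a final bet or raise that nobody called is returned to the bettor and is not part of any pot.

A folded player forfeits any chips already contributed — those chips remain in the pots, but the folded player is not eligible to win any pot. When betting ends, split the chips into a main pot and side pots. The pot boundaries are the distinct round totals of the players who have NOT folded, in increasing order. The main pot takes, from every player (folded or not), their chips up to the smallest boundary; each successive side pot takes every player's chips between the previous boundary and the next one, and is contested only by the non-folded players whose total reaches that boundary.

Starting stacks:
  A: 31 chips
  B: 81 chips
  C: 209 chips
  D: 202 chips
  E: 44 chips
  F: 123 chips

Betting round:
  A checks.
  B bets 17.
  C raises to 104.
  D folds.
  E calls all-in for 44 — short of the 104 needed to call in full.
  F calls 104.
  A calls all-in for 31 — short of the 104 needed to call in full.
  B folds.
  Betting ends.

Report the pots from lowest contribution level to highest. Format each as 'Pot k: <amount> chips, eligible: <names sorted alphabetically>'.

Pot 1: 141 chips, eligible: A, C, E, F
Pot 2: 39 chips, eligible: C, E, F
Pot 3: 120 chips, eligible: C, F

Derivation:
Contributions: A=31, B=17, C=104, E=44, F=104
Folded: B, D
Pot levels (distinct totals of non-folded players): 31, 44, 104
Layer 1-31: A 31 + B 17 + C 31 + E 31 + F 31 = 141 chips; eligible A, C, E, F
Layer 32-44: 13 each from C, E, F = 13*3 = 39 chips; eligible C, E, F
Layer 45-104: 60 each from C, F = 60*2 = 120 chips; eligible C, F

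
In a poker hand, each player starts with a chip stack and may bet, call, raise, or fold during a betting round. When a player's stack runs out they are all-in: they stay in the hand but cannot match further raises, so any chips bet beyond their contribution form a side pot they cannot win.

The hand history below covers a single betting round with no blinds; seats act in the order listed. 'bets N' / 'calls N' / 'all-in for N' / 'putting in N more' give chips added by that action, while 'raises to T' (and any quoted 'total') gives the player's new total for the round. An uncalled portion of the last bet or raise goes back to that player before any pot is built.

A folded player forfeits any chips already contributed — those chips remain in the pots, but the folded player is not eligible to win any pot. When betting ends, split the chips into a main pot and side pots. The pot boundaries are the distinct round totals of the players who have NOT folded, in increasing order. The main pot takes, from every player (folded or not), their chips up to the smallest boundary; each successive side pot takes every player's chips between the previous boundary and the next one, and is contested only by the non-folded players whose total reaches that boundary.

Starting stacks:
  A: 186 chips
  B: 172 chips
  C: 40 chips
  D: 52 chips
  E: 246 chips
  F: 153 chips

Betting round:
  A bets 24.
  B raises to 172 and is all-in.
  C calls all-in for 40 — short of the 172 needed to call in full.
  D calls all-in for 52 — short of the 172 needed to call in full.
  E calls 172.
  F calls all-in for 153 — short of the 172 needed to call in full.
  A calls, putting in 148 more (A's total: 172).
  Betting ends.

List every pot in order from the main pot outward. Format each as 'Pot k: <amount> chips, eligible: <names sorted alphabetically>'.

Contributions: A=172, B=172, C=40, D=52, E=172, F=153
Pot levels (distinct totals of non-folded players): 40, 52, 153, 172
Layer 1-40: 40 each from A, B, C, D, E, F = 40*6 = 240 chips; eligible A, B, C, D, E, F
Layer 41-52: 12 each from A, B, D, E, F = 12*5 = 60 chips; eligible A, B, D, E, F
Layer 53-153: 101 each from A, B, E, F = 101*4 = 404 chips; eligible A, B, E, F
Layer 154-172: 19 each from A, B, E = 19*3 = 57 chips; eligible A, B, E

Pot 1: 240 chips, eligible: A, B, C, D, E, F
Pot 2: 60 chips, eligible: A, B, D, E, F
Pot 3: 404 chips, eligible: A, B, E, F
Pot 4: 57 chips, eligible: A, B, E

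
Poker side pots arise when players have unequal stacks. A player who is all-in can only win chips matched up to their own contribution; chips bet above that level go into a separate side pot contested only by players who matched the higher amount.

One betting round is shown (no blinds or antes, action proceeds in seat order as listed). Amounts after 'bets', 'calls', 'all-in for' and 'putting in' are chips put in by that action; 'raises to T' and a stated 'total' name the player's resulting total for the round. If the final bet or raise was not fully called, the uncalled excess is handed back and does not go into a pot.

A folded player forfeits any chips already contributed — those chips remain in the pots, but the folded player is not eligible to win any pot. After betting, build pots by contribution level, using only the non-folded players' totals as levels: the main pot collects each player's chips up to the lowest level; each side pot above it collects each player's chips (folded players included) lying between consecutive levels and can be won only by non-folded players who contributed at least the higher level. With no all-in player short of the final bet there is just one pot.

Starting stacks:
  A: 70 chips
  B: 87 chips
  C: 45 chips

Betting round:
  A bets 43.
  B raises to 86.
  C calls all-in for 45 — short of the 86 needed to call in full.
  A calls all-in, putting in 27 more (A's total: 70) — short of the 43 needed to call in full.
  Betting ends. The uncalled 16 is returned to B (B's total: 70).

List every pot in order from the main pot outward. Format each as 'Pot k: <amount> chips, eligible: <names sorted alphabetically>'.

Contributions (after 16 returned to B): A=70, B=70, C=45
Pot levels (distinct totals of non-folded players): 45, 70
Layer 1-45: 45 each from A, B, C = 45*3 = 135 chips; eligible A, B, C
Layer 46-70: 25 each from A, B = 25*2 = 50 chips; eligible A, B

Pot 1: 135 chips, eligible: A, B, C
Pot 2: 50 chips, eligible: A, B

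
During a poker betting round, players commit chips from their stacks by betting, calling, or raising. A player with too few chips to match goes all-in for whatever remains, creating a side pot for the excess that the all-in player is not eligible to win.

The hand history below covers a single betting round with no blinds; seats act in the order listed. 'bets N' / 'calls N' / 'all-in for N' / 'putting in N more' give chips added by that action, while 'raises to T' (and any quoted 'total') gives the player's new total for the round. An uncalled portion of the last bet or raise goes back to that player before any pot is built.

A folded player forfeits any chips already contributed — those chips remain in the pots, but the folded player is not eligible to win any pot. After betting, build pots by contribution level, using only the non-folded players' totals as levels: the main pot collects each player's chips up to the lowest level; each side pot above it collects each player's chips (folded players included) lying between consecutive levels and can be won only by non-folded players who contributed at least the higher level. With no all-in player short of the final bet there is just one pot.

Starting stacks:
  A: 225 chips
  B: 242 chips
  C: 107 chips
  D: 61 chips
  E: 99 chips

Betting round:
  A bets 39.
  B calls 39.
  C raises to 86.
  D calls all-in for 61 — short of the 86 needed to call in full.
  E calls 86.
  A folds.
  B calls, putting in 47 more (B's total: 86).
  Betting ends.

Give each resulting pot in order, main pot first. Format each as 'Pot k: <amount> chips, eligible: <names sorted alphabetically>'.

Pot 1: 283 chips, eligible: B, C, D, E
Pot 2: 75 chips, eligible: B, C, E

Derivation:
Contributions: A=39, B=86, C=86, D=61, E=86
Folded: A
Pot levels (distinct totals of non-folded players): 61, 86
Layer 1-61: A 39 + B 61 + C 61 + D 61 + E 61 = 283 chips; eligible B, C, D, E
Layer 62-86: 25 each from B, C, E = 25*3 = 75 chips; eligible B, C, E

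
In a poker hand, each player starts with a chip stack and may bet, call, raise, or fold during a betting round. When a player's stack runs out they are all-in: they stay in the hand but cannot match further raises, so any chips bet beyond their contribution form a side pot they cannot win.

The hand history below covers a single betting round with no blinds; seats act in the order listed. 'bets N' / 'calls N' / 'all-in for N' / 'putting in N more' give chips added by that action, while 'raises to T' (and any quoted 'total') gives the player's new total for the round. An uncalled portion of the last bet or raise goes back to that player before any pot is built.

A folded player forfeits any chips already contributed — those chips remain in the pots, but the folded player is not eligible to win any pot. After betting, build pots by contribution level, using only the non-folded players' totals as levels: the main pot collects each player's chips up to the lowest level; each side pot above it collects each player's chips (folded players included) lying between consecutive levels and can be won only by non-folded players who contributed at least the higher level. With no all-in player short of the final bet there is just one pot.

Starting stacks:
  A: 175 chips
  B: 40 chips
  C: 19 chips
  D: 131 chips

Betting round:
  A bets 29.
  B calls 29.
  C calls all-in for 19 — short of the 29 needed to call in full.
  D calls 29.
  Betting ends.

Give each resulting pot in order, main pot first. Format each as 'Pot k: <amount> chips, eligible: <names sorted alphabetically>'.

Contributions: A=29, B=29, C=19, D=29
Pot levels (distinct totals of non-folded players): 19, 29
Layer 1-19: 19 each from A, B, C, D = 19*4 = 76 chips; eligible A, B, C, D
Layer 20-29: 10 each from A, B, D = 10*3 = 30 chips; eligible A, B, D

Pot 1: 76 chips, eligible: A, B, C, D
Pot 2: 30 chips, eligible: A, B, D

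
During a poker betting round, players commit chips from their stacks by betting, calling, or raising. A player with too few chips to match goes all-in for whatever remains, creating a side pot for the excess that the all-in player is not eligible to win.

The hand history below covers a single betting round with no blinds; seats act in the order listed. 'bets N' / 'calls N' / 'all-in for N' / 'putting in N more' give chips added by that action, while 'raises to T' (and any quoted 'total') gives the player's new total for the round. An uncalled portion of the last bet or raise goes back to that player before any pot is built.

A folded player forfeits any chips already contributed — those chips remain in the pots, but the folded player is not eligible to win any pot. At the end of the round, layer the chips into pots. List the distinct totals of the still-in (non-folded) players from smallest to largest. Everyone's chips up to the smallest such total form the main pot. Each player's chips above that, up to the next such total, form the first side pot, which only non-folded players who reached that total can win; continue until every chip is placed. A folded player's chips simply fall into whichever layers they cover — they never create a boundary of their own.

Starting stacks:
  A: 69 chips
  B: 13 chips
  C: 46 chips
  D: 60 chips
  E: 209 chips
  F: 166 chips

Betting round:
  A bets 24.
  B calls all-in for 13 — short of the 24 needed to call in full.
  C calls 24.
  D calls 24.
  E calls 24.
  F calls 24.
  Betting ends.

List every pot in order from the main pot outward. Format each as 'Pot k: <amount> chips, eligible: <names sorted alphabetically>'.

Contributions: A=24, B=13, C=24, D=24, E=24, F=24
Pot levels (distinct totals of non-folded players): 13, 24
Layer 1-13: 13 each from A, B, C, D, E, F = 13*6 = 78 chips; eligible A, B, C, D, E, F
Layer 14-24: 11 each from A, C, D, E, F = 11*5 = 55 chips; eligible A, C, D, E, F

Pot 1: 78 chips, eligible: A, B, C, D, E, F
Pot 2: 55 chips, eligible: A, C, D, E, F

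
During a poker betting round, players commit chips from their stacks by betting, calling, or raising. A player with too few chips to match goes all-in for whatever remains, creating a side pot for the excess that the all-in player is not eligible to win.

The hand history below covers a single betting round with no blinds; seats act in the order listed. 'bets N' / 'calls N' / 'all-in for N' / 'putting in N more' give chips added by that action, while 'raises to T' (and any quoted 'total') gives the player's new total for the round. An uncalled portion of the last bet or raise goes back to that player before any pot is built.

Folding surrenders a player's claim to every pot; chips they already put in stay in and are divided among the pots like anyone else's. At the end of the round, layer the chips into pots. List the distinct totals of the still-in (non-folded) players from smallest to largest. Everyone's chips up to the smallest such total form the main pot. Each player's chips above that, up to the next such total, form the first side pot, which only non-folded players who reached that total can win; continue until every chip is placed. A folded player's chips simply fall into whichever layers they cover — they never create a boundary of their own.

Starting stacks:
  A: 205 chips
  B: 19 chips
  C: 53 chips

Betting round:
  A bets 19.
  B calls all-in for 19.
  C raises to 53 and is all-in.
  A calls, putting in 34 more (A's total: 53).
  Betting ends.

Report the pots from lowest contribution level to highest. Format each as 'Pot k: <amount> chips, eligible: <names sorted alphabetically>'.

Pot 1: 57 chips, eligible: A, B, C
Pot 2: 68 chips, eligible: A, C

Derivation:
Contributions: A=53, B=19, C=53
Pot levels (distinct totals of non-folded players): 19, 53
Layer 1-19: 19 each from A, B, C = 19*3 = 57 chips; eligible A, B, C
Layer 20-53: 34 each from A, C = 34*2 = 68 chips; eligible A, C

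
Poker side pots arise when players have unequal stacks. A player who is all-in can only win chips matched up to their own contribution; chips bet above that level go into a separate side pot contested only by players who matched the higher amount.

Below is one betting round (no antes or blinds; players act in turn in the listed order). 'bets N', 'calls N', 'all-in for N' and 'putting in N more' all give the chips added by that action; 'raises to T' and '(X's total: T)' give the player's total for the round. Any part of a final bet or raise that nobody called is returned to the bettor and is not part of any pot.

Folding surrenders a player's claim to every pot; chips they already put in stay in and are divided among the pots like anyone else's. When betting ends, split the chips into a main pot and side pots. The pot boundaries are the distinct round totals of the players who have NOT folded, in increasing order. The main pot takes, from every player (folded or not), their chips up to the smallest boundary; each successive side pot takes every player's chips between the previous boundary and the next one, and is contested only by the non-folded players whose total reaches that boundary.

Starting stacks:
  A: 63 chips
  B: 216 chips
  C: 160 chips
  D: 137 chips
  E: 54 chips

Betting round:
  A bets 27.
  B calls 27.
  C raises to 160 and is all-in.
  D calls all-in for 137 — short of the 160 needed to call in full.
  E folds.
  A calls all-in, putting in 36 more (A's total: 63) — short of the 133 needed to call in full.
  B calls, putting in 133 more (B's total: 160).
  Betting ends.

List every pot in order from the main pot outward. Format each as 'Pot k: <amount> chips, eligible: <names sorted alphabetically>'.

Pot 1: 252 chips, eligible: A, B, C, D
Pot 2: 222 chips, eligible: B, C, D
Pot 3: 46 chips, eligible: B, C

Derivation:
Contributions: A=63, B=160, C=160, D=137
Folded: E
Pot levels (distinct totals of non-folded players): 63, 137, 160
Layer 1-63: 63 each from A, B, C, D = 63*4 = 252 chips; eligible A, B, C, D
Layer 64-137: 74 each from B, C, D = 74*3 = 222 chips; eligible B, C, D
Layer 138-160: 23 each from B, C = 23*2 = 46 chips; eligible B, C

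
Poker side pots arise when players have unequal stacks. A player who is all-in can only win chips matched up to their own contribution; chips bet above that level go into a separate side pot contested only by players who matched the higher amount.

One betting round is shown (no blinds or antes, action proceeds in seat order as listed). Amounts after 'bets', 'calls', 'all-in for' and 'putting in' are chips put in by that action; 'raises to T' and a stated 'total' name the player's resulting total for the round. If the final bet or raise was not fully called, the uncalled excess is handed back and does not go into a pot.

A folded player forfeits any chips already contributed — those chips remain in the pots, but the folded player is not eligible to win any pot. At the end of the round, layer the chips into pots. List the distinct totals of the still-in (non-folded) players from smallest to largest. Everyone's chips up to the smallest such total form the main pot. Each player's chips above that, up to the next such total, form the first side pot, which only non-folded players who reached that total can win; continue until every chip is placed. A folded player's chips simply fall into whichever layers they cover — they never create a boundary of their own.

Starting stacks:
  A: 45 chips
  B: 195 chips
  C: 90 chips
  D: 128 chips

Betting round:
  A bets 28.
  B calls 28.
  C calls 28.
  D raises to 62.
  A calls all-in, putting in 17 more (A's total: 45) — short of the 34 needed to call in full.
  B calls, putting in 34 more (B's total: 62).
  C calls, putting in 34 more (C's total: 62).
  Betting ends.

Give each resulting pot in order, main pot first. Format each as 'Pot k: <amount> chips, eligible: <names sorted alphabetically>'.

Pot 1: 180 chips, eligible: A, B, C, D
Pot 2: 51 chips, eligible: B, C, D

Derivation:
Contributions: A=45, B=62, C=62, D=62
Pot levels (distinct totals of non-folded players): 45, 62
Layer 1-45: 45 each from A, B, C, D = 45*4 = 180 chips; eligible A, B, C, D
Layer 46-62: 17 each from B, C, D = 17*3 = 51 chips; eligible B, C, D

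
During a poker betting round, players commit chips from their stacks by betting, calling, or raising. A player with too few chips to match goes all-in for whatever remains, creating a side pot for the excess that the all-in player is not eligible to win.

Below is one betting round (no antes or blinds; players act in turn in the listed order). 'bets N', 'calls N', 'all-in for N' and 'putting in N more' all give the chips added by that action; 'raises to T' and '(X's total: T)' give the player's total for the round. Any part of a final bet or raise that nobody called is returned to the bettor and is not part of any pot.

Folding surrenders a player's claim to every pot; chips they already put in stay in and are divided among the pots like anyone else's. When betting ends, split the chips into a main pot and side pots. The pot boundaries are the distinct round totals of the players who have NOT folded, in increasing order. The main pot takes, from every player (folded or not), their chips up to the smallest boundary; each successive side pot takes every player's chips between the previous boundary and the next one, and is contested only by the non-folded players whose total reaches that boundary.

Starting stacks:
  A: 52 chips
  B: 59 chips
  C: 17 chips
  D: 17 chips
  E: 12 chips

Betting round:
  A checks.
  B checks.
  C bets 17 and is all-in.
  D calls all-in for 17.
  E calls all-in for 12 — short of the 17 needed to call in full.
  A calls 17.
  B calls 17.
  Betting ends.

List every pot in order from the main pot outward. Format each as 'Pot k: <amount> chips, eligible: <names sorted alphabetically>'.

Contributions: A=17, B=17, C=17, D=17, E=12
Pot levels (distinct totals of non-folded players): 12, 17
Layer 1-12: 12 each from A, B, C, D, E = 12*5 = 60 chips; eligible A, B, C, D, E
Layer 13-17: 5 each from A, B, C, D = 5*4 = 20 chips; eligible A, B, C, D

Pot 1: 60 chips, eligible: A, B, C, D, E
Pot 2: 20 chips, eligible: A, B, C, D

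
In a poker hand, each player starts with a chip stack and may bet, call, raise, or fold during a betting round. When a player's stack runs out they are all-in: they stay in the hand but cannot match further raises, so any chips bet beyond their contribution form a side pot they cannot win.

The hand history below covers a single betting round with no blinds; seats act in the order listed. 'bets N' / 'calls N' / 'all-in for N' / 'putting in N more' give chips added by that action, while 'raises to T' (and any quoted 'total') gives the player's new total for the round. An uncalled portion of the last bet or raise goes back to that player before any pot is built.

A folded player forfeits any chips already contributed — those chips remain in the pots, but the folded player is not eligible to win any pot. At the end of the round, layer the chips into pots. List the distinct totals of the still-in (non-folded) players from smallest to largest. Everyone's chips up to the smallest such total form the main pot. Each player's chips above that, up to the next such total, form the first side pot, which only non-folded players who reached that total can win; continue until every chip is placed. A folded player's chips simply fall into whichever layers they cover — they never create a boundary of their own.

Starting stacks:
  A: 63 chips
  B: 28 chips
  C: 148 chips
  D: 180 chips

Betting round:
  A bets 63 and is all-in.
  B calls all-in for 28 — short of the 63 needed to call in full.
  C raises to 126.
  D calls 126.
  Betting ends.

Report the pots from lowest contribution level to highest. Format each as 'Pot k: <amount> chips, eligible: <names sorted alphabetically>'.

Pot 1: 112 chips, eligible: A, B, C, D
Pot 2: 105 chips, eligible: A, C, D
Pot 3: 126 chips, eligible: C, D

Derivation:
Contributions: A=63, B=28, C=126, D=126
Pot levels (distinct totals of non-folded players): 28, 63, 126
Layer 1-28: 28 each from A, B, C, D = 28*4 = 112 chips; eligible A, B, C, D
Layer 29-63: 35 each from A, C, D = 35*3 = 105 chips; eligible A, C, D
Layer 64-126: 63 each from C, D = 63*2 = 126 chips; eligible C, D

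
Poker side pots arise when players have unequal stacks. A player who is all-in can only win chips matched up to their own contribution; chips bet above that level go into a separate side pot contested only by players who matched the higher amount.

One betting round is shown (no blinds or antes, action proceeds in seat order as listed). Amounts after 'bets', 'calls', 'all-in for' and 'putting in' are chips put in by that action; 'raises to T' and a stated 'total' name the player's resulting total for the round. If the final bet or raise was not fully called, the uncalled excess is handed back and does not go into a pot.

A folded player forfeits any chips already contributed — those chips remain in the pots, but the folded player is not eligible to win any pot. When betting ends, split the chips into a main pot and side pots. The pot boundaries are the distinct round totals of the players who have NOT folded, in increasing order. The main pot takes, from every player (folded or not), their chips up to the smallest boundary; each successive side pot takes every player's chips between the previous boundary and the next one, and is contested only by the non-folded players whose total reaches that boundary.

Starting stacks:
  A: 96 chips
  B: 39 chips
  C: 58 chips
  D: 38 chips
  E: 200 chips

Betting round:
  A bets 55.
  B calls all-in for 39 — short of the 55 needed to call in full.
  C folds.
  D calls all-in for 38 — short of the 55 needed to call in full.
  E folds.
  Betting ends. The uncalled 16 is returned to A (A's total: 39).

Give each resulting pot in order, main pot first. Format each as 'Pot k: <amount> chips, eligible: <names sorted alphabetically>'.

Pot 1: 114 chips, eligible: A, B, D
Pot 2: 2 chips, eligible: A, B

Derivation:
Contributions (after 16 returned to A): A=39, B=39, D=38
Folded: C, E
Pot levels (distinct totals of non-folded players): 38, 39
Layer 1-38: 38 each from A, B, D = 38*3 = 114 chips; eligible A, B, D
Layer 39-39: 1 each from A, B = 1*2 = 2 chips; eligible A, B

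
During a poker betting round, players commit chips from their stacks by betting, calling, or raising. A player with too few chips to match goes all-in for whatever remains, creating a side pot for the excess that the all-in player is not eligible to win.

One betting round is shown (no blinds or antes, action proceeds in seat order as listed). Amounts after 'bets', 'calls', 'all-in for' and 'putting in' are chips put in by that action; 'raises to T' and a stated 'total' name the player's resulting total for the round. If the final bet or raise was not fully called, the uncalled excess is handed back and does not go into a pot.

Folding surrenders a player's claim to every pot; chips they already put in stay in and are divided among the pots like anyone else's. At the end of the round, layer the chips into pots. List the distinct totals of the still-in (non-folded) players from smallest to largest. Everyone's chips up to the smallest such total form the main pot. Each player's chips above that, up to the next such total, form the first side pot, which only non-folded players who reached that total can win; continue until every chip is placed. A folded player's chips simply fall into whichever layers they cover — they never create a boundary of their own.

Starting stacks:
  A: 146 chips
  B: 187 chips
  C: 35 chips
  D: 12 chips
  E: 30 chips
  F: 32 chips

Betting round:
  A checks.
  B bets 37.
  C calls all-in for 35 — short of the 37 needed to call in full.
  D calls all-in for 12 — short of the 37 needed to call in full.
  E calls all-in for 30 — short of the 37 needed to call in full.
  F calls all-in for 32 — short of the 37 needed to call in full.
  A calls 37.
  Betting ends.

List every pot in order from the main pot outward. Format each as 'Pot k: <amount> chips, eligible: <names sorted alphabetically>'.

Pot 1: 72 chips, eligible: A, B, C, D, E, F
Pot 2: 90 chips, eligible: A, B, C, E, F
Pot 3: 8 chips, eligible: A, B, C, F
Pot 4: 9 chips, eligible: A, B, C
Pot 5: 4 chips, eligible: A, B

Derivation:
Contributions: A=37, B=37, C=35, D=12, E=30, F=32
Pot levels (distinct totals of non-folded players): 12, 30, 32, 35, 37
Layer 1-12: 12 each from A, B, C, D, E, F = 12*6 = 72 chips; eligible A, B, C, D, E, F
Layer 13-30: 18 each from A, B, C, E, F = 18*5 = 90 chips; eligible A, B, C, E, F
Layer 31-32: 2 each from A, B, C, F = 2*4 = 8 chips; eligible A, B, C, F
Layer 33-35: 3 each from A, B, C = 3*3 = 9 chips; eligible A, B, C
Layer 36-37: 2 each from A, B = 2*2 = 4 chips; eligible A, B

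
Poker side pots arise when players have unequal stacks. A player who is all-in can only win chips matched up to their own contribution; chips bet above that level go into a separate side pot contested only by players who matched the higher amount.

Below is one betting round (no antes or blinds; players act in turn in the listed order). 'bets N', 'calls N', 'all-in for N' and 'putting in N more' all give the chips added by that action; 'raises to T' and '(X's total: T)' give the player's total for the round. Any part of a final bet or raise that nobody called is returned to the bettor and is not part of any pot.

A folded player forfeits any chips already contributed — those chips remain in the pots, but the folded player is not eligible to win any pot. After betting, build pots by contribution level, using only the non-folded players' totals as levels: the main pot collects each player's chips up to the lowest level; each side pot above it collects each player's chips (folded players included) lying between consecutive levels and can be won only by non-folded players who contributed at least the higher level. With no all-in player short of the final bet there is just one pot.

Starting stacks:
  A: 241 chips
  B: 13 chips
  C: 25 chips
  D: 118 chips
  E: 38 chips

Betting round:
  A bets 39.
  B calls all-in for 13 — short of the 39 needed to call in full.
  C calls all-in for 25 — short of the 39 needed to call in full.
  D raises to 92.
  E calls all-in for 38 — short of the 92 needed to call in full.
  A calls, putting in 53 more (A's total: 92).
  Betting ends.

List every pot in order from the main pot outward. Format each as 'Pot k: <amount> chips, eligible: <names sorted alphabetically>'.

Pot 1: 65 chips, eligible: A, B, C, D, E
Pot 2: 48 chips, eligible: A, C, D, E
Pot 3: 39 chips, eligible: A, D, E
Pot 4: 108 chips, eligible: A, D

Derivation:
Contributions: A=92, B=13, C=25, D=92, E=38
Pot levels (distinct totals of non-folded players): 13, 25, 38, 92
Layer 1-13: 13 each from A, B, C, D, E = 13*5 = 65 chips; eligible A, B, C, D, E
Layer 14-25: 12 each from A, C, D, E = 12*4 = 48 chips; eligible A, C, D, E
Layer 26-38: 13 each from A, D, E = 13*3 = 39 chips; eligible A, D, E
Layer 39-92: 54 each from A, D = 54*2 = 108 chips; eligible A, D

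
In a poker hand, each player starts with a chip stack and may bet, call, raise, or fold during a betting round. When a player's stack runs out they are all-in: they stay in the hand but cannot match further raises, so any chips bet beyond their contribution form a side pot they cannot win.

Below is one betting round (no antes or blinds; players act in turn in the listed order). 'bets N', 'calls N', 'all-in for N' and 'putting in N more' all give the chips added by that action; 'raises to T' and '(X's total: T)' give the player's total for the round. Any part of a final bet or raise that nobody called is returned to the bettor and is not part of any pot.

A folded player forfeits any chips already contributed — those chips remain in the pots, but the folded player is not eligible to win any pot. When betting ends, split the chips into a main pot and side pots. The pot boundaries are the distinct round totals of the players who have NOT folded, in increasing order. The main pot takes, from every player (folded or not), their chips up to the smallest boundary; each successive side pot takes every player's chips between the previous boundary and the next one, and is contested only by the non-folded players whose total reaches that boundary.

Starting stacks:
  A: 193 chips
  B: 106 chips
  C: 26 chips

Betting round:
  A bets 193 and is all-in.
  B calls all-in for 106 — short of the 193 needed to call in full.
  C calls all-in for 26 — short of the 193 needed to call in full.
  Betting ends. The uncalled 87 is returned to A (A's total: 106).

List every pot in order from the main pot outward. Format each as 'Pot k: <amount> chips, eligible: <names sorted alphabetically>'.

Pot 1: 78 chips, eligible: A, B, C
Pot 2: 160 chips, eligible: A, B

Derivation:
Contributions (after 87 returned to A): A=106, B=106, C=26
Pot levels (distinct totals of non-folded players): 26, 106
Layer 1-26: 26 each from A, B, C = 26*3 = 78 chips; eligible A, B, C
Layer 27-106: 80 each from A, B = 80*2 = 160 chips; eligible A, B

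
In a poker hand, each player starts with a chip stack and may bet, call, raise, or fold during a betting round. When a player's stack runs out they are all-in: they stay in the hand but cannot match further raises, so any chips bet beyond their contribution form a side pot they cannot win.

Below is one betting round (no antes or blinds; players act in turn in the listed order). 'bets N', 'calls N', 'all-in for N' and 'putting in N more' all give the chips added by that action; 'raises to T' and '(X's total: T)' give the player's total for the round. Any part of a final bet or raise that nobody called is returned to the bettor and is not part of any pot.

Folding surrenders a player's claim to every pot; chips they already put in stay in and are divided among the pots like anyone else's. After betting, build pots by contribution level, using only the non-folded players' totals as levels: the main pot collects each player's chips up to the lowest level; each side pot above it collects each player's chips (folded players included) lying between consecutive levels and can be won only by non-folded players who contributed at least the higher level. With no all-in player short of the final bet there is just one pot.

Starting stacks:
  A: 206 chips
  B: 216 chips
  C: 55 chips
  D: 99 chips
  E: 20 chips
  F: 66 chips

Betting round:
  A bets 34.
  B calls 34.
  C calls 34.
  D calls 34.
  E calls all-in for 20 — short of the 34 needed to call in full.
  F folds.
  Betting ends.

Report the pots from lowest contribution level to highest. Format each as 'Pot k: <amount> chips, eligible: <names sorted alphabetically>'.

Contributions: A=34, B=34, C=34, D=34, E=20
Folded: F
Pot levels (distinct totals of non-folded players): 20, 34
Layer 1-20: 20 each from A, B, C, D, E = 20*5 = 100 chips; eligible A, B, C, D, E
Layer 21-34: 14 each from A, B, C, D = 14*4 = 56 chips; eligible A, B, C, D

Pot 1: 100 chips, eligible: A, B, C, D, E
Pot 2: 56 chips, eligible: A, B, C, D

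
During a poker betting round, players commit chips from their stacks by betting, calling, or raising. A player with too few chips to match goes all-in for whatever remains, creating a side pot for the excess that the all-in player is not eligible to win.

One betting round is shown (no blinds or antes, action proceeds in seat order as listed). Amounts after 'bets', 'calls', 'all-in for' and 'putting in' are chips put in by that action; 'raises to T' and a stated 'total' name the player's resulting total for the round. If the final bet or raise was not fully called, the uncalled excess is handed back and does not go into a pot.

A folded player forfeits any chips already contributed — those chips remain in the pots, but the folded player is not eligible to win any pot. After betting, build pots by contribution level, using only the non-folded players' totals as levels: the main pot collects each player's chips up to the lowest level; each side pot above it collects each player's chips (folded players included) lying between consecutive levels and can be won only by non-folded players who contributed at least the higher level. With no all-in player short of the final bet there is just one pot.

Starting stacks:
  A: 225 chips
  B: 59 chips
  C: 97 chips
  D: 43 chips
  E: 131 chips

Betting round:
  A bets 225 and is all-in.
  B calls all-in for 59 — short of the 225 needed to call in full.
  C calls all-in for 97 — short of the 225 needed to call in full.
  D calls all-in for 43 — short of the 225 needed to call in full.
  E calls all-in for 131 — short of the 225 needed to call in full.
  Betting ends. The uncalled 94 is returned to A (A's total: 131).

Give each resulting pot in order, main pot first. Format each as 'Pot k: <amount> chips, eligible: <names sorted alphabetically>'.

Contributions (after 94 returned to A): A=131, B=59, C=97, D=43, E=131
Pot levels (distinct totals of non-folded players): 43, 59, 97, 131
Layer 1-43: 43 each from A, B, C, D, E = 43*5 = 215 chips; eligible A, B, C, D, E
Layer 44-59: 16 each from A, B, C, E = 16*4 = 64 chips; eligible A, B, C, E
Layer 60-97: 38 each from A, C, E = 38*3 = 114 chips; eligible A, C, E
Layer 98-131: 34 each from A, E = 34*2 = 68 chips; eligible A, E

Pot 1: 215 chips, eligible: A, B, C, D, E
Pot 2: 64 chips, eligible: A, B, C, E
Pot 3: 114 chips, eligible: A, C, E
Pot 4: 68 chips, eligible: A, E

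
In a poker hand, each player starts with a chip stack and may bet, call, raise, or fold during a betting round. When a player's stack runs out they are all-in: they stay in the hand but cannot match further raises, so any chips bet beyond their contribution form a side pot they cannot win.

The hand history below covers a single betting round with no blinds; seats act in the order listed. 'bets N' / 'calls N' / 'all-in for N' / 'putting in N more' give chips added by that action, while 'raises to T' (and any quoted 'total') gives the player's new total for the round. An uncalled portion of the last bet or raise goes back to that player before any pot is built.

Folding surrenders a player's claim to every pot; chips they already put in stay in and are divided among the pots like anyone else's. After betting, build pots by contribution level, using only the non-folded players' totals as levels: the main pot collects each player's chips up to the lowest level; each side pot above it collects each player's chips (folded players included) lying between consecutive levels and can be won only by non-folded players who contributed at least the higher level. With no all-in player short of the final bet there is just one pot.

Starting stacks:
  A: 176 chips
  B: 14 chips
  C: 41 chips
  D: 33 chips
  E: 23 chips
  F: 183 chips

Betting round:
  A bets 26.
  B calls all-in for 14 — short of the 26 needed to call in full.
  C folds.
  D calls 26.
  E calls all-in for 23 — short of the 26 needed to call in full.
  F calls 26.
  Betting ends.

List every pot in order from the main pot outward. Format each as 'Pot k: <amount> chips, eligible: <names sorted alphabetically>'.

Contributions: A=26, B=14, D=26, E=23, F=26
Folded: C
Pot levels (distinct totals of non-folded players): 14, 23, 26
Layer 1-14: 14 each from A, B, D, E, F = 14*5 = 70 chips; eligible A, B, D, E, F
Layer 15-23: 9 each from A, D, E, F = 9*4 = 36 chips; eligible A, D, E, F
Layer 24-26: 3 each from A, D, F = 3*3 = 9 chips; eligible A, D, F

Pot 1: 70 chips, eligible: A, B, D, E, F
Pot 2: 36 chips, eligible: A, D, E, F
Pot 3: 9 chips, eligible: A, D, F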